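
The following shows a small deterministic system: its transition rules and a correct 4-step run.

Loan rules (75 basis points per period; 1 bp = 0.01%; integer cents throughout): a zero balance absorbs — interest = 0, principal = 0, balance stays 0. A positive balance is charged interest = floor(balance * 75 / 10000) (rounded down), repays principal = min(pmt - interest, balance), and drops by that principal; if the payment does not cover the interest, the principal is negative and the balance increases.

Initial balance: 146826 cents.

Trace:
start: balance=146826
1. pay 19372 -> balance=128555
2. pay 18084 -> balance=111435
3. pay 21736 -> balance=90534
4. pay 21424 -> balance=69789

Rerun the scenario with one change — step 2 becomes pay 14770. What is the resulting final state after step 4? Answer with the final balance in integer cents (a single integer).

73153

(re-executing from step 2 with the substitution; state before step 2: balance=128555)
2. pay 14770 -> balance=114749
3. pay 21736 -> balance=93873
4. pay 21424 -> balance=73153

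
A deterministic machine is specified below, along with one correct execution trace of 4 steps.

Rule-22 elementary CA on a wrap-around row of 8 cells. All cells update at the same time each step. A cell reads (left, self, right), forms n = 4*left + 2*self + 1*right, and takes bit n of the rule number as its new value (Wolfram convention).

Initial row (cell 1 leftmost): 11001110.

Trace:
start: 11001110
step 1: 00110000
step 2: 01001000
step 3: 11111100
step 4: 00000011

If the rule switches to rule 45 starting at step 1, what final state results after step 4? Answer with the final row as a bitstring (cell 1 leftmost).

00100001

(re-executing steps 1..4 under rule 45; state before step 1: 11001110)
step 1: 10001001
step 2: 00101001
step 3: 00111001
step 4: 00100001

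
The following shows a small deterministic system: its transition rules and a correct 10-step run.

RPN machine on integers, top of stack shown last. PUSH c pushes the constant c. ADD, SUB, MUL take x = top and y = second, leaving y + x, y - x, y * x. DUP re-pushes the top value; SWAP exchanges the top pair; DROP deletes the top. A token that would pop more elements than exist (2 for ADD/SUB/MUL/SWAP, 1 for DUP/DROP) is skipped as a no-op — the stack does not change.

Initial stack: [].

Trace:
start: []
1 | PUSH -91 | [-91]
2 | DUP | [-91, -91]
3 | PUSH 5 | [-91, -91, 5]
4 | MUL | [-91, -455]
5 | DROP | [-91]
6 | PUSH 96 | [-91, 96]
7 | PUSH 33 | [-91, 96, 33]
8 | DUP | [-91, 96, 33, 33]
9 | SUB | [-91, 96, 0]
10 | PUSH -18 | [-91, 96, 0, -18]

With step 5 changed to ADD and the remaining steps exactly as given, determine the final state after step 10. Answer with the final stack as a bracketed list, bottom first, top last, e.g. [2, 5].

[-546, 96, 0, -18]

(re-executing from step 5 with the substitution; state before step 5: [-91, -455])
5 | ADD | [-546]
6 | PUSH 96 | [-546, 96]
7 | PUSH 33 | [-546, 96, 33]
8 | DUP | [-546, 96, 33, 33]
9 | SUB | [-546, 96, 0]
10 | PUSH -18 | [-546, 96, 0, -18]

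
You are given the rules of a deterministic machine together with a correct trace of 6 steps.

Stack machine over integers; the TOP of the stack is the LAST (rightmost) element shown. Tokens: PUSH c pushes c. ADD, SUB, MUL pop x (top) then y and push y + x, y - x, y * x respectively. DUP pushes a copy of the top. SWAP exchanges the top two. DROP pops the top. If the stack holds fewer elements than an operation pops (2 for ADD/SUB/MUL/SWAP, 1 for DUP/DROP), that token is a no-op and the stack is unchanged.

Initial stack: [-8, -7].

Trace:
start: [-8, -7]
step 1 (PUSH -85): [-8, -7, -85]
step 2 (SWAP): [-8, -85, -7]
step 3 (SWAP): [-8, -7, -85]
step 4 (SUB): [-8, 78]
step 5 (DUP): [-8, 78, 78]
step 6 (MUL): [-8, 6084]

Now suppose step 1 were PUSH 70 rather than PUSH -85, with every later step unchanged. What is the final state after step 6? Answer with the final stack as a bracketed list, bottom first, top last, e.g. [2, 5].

(re-executing from step 1 with the substitution; state before step 1: [-8, -7])
step 1 (PUSH 70): [-8, -7, 70]
step 2 (SWAP): [-8, 70, -7]
step 3 (SWAP): [-8, -7, 70]
step 4 (SUB): [-8, -77]
step 5 (DUP): [-8, -77, -77]
step 6 (MUL): [-8, 5929]

[-8, 5929]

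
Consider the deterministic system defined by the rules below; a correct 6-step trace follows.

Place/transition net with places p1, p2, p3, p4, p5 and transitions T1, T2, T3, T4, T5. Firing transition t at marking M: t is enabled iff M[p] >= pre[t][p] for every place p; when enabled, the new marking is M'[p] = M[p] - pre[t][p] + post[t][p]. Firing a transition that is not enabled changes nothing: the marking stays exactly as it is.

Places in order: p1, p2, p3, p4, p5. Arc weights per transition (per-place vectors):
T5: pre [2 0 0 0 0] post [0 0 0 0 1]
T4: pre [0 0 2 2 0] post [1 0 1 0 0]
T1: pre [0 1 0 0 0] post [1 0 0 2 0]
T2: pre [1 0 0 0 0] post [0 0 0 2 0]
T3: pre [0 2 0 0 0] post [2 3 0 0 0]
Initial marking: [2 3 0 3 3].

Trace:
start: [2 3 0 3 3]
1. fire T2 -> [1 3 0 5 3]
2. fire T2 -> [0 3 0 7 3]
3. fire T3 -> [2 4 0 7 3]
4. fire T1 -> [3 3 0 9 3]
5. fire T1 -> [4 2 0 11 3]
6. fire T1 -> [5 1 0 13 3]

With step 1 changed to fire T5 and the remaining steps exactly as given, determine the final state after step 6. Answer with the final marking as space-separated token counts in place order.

5 1 0 9 4

(re-executing from step 1 with the substitution; state before step 1: [2 3 0 3 3])
1. fire T5 -> [0 3 0 3 4]
2. fire T2 -> [0 3 0 3 4]
3. fire T3 -> [2 4 0 3 4]
4. fire T1 -> [3 3 0 5 4]
5. fire T1 -> [4 2 0 7 4]
6. fire T1 -> [5 1 0 9 4]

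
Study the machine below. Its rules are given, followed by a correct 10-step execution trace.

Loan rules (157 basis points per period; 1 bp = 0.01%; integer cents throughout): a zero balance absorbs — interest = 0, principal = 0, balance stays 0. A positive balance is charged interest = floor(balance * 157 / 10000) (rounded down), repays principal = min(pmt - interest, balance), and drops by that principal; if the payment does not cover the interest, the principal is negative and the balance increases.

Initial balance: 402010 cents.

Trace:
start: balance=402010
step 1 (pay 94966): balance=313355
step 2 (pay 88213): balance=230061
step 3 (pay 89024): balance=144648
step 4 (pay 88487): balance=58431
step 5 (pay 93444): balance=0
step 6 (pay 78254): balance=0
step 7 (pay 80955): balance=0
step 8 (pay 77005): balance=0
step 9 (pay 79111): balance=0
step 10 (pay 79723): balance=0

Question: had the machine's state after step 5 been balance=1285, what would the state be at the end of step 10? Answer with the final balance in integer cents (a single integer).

state after step 5 := balance=1285
step 6 (pay 78254): balance=0
step 7 (pay 80955): balance=0
step 8 (pay 77005): balance=0
step 9 (pay 79111): balance=0
step 10 (pay 79723): balance=0

0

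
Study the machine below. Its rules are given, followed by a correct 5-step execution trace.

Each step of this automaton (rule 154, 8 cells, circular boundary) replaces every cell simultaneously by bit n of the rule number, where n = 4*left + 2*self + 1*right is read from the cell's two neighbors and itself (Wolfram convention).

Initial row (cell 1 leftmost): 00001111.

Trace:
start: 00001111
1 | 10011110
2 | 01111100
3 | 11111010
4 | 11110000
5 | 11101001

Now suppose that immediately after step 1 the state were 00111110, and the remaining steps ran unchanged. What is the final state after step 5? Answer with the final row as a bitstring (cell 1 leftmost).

state after step 1 := 00111110
2 | 01111101
3 | 01111000
4 | 11110100
5 | 11100011

11100011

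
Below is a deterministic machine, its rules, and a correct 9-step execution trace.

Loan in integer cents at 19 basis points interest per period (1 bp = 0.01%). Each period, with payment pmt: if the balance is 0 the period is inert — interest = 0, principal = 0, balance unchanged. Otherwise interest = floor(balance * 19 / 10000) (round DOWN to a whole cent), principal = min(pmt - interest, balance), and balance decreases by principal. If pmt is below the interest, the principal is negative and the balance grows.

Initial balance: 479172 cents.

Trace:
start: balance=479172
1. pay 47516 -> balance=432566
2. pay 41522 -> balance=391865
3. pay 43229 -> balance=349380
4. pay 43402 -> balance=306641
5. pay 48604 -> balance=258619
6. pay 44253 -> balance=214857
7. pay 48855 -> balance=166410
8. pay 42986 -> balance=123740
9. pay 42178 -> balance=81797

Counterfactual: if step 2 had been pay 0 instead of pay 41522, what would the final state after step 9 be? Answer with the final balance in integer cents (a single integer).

(re-executing from step 2 with the substitution; state before step 2: balance=432566)
2. pay 0 -> balance=433387
3. pay 43229 -> balance=390981
4. pay 43402 -> balance=348321
5. pay 48604 -> balance=300378
6. pay 44253 -> balance=256695
7. pay 48855 -> balance=208327
8. pay 42986 -> balance=165736
9. pay 42178 -> balance=123872

123872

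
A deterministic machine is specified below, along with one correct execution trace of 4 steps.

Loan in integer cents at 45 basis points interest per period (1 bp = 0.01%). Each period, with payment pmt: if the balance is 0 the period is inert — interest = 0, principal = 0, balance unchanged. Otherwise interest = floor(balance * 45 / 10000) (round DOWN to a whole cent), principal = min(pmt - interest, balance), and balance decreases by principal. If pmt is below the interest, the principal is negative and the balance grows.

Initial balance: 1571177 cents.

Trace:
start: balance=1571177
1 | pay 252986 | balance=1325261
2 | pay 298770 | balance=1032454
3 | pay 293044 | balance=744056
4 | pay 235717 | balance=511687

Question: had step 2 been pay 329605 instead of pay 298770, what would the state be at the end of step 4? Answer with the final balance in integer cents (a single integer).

(re-executing from step 2 with the substitution; state before step 2: balance=1325261)
2 | pay 329605 | balance=1001619
3 | pay 293044 | balance=713082
4 | pay 235717 | balance=480573

480573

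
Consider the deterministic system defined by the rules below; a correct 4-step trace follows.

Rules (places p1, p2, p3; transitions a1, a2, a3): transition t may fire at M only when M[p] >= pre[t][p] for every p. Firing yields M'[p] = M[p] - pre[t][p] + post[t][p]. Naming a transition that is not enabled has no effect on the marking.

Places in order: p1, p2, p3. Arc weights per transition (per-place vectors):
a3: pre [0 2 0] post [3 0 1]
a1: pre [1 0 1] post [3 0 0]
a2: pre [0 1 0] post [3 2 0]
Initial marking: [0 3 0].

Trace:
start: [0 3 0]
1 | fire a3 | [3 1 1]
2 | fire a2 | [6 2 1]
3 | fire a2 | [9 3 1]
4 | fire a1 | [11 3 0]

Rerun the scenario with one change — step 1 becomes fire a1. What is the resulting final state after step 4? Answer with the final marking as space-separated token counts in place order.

6 5 0

(re-executing from step 1 with the substitution; state before step 1: [0 3 0])
1 | fire a1 | [0 3 0]
2 | fire a2 | [3 4 0]
3 | fire a2 | [6 5 0]
4 | fire a1 | [6 5 0]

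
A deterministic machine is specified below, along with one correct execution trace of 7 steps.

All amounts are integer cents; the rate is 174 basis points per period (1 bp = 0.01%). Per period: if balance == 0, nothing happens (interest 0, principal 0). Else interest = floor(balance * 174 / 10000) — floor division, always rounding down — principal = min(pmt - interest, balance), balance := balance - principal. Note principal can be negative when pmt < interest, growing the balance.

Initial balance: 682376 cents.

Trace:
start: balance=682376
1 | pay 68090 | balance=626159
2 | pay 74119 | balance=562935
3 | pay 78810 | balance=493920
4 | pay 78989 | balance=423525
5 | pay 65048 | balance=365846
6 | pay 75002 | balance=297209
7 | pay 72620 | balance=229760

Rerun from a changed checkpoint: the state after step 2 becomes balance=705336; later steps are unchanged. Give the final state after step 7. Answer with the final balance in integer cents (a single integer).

384989

state after step 2 := balance=705336
3 | pay 78810 | balance=638798
4 | pay 78989 | balance=570924
5 | pay 65048 | balance=515810
6 | pay 75002 | balance=449783
7 | pay 72620 | balance=384989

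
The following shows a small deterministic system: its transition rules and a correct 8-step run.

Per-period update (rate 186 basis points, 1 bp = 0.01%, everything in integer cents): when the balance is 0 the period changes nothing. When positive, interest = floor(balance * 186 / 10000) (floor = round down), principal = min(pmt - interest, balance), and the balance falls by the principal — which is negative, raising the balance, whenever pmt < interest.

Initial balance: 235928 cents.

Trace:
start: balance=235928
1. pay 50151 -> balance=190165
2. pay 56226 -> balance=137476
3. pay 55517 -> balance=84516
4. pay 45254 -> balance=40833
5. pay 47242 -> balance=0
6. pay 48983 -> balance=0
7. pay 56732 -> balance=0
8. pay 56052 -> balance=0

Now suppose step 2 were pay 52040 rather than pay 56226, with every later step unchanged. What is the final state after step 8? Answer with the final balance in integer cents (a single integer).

(re-executing from step 2 with the substitution; state before step 2: balance=190165)
2. pay 52040 -> balance=141662
3. pay 55517 -> balance=88779
4. pay 45254 -> balance=45176
5. pay 47242 -> balance=0
6. pay 48983 -> balance=0
7. pay 56732 -> balance=0
8. pay 56052 -> balance=0

0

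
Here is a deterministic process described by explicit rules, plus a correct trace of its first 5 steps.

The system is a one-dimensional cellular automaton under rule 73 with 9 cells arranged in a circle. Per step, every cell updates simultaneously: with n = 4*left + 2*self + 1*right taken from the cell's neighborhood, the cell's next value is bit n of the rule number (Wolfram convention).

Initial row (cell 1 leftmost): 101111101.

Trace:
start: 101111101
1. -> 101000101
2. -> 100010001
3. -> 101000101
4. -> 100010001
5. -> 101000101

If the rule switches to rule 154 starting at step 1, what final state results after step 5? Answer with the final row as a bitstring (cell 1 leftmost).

(re-executing steps 1..5 under rule 154; state before step 1: 101111101)
1. -> 001111001
2. -> 111110110
3. -> 111100100
4. -> 111011011
5. -> 110010011

110010011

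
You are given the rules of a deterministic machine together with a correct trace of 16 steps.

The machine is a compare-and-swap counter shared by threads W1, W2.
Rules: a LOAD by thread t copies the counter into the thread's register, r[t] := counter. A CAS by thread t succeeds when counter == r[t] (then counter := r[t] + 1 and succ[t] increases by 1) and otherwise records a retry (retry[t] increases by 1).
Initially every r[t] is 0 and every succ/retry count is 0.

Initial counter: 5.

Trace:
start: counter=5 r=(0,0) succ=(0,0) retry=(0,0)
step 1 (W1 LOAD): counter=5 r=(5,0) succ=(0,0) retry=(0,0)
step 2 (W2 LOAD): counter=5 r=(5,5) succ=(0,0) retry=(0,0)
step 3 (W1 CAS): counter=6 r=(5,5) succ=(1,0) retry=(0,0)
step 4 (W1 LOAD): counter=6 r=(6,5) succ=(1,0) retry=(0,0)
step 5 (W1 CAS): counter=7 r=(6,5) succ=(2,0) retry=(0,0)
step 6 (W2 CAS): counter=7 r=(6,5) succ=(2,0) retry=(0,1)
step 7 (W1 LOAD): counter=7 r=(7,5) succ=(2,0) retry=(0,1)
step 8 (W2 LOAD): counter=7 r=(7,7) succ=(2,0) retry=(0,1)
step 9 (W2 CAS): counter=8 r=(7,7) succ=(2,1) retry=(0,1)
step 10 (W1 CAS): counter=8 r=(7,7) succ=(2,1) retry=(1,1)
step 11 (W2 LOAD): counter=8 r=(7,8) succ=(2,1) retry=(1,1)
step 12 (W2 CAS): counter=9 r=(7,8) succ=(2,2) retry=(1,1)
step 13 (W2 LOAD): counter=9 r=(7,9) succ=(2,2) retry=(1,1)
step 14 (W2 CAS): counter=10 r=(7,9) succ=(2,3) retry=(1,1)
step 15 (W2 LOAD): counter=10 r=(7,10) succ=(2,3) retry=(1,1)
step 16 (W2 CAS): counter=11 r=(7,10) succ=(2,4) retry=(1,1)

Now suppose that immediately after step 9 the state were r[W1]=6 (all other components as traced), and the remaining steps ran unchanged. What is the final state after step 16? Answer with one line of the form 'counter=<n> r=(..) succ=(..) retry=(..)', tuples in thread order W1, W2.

counter=11 r=(6,10) succ=(2,4) retry=(1,1)

state after step 9 := counter=8 r=(6,7) succ=(2,1) retry=(0,1)
step 10 (W1 CAS): counter=8 r=(6,7) succ=(2,1) retry=(1,1)
step 11 (W2 LOAD): counter=8 r=(6,8) succ=(2,1) retry=(1,1)
step 12 (W2 CAS): counter=9 r=(6,8) succ=(2,2) retry=(1,1)
step 13 (W2 LOAD): counter=9 r=(6,9) succ=(2,2) retry=(1,1)
step 14 (W2 CAS): counter=10 r=(6,9) succ=(2,3) retry=(1,1)
step 15 (W2 LOAD): counter=10 r=(6,10) succ=(2,3) retry=(1,1)
step 16 (W2 CAS): counter=11 r=(6,10) succ=(2,4) retry=(1,1)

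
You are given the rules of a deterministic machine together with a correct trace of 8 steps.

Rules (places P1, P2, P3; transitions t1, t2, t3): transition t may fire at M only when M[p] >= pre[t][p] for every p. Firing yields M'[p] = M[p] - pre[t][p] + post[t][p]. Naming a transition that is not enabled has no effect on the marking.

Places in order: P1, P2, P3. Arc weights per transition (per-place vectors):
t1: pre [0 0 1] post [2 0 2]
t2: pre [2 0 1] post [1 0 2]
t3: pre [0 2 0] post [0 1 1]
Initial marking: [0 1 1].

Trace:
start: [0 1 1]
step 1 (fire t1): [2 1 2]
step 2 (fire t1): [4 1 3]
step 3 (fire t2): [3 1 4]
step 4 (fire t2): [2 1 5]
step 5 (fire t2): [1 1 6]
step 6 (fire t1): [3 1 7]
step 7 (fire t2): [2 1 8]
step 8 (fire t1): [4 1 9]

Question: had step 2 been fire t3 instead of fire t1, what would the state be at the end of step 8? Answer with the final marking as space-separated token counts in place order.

(re-executing from step 2 with the substitution; state before step 2: [2 1 2])
step 2 (fire t3): [2 1 2]
step 3 (fire t2): [1 1 3]
step 4 (fire t2): [1 1 3]
step 5 (fire t2): [1 1 3]
step 6 (fire t1): [3 1 4]
step 7 (fire t2): [2 1 5]
step 8 (fire t1): [4 1 6]

4 1 6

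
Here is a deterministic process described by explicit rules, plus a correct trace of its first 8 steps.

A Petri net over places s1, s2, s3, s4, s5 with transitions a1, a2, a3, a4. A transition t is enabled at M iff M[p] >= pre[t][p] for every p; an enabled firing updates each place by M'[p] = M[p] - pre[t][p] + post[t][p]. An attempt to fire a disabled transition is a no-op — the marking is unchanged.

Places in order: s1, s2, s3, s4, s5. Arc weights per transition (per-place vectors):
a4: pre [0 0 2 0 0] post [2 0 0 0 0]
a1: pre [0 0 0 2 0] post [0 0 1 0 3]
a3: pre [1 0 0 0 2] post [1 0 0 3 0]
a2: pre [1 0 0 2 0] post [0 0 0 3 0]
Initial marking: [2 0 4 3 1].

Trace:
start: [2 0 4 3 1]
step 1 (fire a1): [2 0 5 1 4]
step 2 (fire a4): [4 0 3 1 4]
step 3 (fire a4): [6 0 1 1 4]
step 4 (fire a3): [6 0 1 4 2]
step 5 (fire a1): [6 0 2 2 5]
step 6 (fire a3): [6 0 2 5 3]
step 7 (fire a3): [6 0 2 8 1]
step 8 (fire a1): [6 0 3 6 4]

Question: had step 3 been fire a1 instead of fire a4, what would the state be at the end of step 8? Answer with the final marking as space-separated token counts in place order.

(re-executing from step 3 with the substitution; state before step 3: [4 0 3 1 4])
step 3 (fire a1): [4 0 3 1 4]
step 4 (fire a3): [4 0 3 4 2]
step 5 (fire a1): [4 0 4 2 5]
step 6 (fire a3): [4 0 4 5 3]
step 7 (fire a3): [4 0 4 8 1]
step 8 (fire a1): [4 0 5 6 4]

4 0 5 6 4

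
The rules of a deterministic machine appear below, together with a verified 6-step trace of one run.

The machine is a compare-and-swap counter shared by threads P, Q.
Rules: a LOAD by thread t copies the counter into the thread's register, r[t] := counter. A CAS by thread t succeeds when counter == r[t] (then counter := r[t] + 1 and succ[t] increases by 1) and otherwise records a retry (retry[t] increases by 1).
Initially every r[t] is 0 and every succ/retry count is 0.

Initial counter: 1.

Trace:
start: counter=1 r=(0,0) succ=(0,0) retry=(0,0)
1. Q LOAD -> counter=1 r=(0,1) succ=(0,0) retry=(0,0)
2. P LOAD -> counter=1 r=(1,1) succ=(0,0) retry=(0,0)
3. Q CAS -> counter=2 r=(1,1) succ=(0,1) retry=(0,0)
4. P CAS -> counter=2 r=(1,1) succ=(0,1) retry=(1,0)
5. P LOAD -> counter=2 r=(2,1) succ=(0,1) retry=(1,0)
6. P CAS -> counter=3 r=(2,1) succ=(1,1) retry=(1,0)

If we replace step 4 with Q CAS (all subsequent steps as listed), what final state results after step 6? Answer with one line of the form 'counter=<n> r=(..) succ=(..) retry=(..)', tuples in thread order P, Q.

counter=3 r=(2,1) succ=(1,1) retry=(0,1)

(re-executing from step 4 with the substitution; state before step 4: counter=2 r=(1,1) succ=(0,1) retry=(0,0))
4. Q CAS -> counter=2 r=(1,1) succ=(0,1) retry=(0,1)
5. P LOAD -> counter=2 r=(2,1) succ=(0,1) retry=(0,1)
6. P CAS -> counter=3 r=(2,1) succ=(1,1) retry=(0,1)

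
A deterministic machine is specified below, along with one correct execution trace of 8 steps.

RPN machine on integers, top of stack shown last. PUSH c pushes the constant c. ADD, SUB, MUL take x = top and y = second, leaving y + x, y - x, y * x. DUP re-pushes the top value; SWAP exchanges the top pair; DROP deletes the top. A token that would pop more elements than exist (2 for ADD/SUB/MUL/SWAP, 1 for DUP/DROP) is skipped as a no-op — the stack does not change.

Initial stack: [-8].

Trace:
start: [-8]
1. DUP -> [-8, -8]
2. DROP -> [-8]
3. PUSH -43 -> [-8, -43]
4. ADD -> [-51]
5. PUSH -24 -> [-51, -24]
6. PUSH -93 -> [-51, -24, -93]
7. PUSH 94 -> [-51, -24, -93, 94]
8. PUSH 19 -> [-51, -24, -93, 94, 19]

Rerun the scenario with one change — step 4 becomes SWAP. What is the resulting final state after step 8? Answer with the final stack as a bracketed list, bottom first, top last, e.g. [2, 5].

[-43, -8, -24, -93, 94, 19]

(re-executing from step 4 with the substitution; state before step 4: [-8, -43])
4. SWAP -> [-43, -8]
5. PUSH -24 -> [-43, -8, -24]
6. PUSH -93 -> [-43, -8, -24, -93]
7. PUSH 94 -> [-43, -8, -24, -93, 94]
8. PUSH 19 -> [-43, -8, -24, -93, 94, 19]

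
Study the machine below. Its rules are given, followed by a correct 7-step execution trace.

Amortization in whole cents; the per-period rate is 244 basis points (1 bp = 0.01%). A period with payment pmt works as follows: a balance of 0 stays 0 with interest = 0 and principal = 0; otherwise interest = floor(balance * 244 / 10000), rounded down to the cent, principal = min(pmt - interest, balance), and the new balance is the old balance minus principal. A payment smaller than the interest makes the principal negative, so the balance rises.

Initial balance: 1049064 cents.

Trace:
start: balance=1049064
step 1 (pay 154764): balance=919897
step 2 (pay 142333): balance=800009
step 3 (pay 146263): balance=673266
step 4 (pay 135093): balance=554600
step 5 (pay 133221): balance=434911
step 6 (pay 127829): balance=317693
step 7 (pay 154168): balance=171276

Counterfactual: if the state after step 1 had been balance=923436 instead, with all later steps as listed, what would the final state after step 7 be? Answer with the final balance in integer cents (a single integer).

175366

state after step 1 := balance=923436
step 2 (pay 142333): balance=803634
step 3 (pay 146263): balance=676979
step 4 (pay 135093): balance=558404
step 5 (pay 133221): balance=438808
step 6 (pay 127829): balance=321685
step 7 (pay 154168): balance=175366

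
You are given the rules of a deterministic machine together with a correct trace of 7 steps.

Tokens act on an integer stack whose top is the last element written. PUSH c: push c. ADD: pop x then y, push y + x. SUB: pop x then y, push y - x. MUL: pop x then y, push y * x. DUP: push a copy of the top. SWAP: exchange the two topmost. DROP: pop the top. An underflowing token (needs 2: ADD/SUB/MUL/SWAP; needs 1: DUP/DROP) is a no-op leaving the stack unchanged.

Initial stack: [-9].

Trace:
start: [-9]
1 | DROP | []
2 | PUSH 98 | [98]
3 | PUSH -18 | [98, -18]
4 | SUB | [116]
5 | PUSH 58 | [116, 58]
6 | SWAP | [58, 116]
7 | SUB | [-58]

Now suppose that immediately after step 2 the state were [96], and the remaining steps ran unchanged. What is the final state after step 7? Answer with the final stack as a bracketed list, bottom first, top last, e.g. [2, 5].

[-56]

state after step 2 := [96]
3 | PUSH -18 | [96, -18]
4 | SUB | [114]
5 | PUSH 58 | [114, 58]
6 | SWAP | [58, 114]
7 | SUB | [-56]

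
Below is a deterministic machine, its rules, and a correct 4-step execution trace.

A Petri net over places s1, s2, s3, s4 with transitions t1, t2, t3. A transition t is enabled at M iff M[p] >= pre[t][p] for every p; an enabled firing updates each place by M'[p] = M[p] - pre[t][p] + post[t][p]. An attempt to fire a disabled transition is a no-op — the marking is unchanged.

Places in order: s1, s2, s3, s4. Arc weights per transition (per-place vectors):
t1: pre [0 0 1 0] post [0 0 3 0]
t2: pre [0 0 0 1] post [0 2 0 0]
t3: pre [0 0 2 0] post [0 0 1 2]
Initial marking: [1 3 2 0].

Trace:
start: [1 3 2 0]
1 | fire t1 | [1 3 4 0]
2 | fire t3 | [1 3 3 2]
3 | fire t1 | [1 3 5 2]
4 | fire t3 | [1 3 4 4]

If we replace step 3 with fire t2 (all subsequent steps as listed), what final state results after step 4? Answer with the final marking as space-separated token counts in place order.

(re-executing from step 3 with the substitution; state before step 3: [1 3 3 2])
3 | fire t2 | [1 5 3 1]
4 | fire t3 | [1 5 2 3]

1 5 2 3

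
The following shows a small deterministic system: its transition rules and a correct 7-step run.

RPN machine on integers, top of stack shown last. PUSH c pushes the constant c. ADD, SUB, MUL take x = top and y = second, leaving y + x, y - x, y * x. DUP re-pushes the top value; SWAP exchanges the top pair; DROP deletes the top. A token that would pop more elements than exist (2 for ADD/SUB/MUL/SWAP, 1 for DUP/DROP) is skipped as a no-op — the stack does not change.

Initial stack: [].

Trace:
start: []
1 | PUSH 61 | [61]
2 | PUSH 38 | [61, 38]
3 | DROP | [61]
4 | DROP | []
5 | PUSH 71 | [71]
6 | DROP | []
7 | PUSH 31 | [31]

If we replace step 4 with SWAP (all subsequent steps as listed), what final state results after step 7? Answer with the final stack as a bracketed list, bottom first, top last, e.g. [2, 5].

[61, 31]

(re-executing from step 4 with the substitution; state before step 4: [61])
4 | SWAP | [61]
5 | PUSH 71 | [61, 71]
6 | DROP | [61]
7 | PUSH 31 | [61, 31]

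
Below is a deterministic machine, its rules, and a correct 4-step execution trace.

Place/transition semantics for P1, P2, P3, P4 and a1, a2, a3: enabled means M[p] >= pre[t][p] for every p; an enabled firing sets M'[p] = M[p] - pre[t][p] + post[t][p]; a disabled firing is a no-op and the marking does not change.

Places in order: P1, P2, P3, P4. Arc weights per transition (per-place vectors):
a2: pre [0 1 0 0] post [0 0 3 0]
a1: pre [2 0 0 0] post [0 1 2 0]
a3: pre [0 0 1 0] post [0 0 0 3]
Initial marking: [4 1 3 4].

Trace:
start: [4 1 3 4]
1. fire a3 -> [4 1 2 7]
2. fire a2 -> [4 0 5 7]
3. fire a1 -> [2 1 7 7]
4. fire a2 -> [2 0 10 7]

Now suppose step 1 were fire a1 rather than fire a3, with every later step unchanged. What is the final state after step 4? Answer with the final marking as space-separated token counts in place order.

0 1 13 4

(re-executing from step 1 with the substitution; state before step 1: [4 1 3 4])
1. fire a1 -> [2 2 5 4]
2. fire a2 -> [2 1 8 4]
3. fire a1 -> [0 2 10 4]
4. fire a2 -> [0 1 13 4]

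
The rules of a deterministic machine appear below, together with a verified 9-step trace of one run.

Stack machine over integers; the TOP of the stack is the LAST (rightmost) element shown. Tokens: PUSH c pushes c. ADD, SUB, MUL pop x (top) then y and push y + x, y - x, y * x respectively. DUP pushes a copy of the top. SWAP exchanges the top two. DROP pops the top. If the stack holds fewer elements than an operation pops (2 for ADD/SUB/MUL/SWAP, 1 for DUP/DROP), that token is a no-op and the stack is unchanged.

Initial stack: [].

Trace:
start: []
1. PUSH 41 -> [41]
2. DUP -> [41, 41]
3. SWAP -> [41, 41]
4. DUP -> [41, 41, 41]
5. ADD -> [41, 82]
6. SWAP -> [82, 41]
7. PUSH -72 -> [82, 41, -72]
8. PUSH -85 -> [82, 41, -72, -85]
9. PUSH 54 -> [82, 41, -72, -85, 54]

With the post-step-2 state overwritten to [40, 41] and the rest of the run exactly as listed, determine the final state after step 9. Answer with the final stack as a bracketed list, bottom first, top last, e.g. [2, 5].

[80, 41, -72, -85, 54]

state after step 2 := [40, 41]
3. SWAP -> [41, 40]
4. DUP -> [41, 40, 40]
5. ADD -> [41, 80]
6. SWAP -> [80, 41]
7. PUSH -72 -> [80, 41, -72]
8. PUSH -85 -> [80, 41, -72, -85]
9. PUSH 54 -> [80, 41, -72, -85, 54]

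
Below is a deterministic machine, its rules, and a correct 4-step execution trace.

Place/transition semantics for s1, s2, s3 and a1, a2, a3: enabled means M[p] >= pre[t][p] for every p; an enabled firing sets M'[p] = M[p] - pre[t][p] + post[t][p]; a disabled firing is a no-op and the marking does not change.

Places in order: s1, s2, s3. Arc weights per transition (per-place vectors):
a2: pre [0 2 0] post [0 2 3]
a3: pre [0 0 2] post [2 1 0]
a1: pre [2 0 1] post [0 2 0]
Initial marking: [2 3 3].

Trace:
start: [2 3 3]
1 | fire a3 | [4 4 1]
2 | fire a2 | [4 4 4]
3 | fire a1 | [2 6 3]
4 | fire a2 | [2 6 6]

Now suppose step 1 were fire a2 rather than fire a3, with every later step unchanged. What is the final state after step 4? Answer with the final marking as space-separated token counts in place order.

0 5 11

(re-executing from step 1 with the substitution; state before step 1: [2 3 3])
1 | fire a2 | [2 3 6]
2 | fire a2 | [2 3 9]
3 | fire a1 | [0 5 8]
4 | fire a2 | [0 5 11]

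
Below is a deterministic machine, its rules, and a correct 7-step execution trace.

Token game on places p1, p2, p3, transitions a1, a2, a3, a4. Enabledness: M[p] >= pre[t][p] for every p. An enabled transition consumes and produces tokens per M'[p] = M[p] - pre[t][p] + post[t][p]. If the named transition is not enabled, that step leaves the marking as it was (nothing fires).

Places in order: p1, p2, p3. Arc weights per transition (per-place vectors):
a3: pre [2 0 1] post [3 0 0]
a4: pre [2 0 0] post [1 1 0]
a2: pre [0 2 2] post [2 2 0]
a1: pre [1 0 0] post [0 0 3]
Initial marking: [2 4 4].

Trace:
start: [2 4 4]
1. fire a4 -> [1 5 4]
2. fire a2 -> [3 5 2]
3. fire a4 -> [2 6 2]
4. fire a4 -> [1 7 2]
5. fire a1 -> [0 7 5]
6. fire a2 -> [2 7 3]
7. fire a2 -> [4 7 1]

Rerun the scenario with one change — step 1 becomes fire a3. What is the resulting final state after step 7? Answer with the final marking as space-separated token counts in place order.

(re-executing from step 1 with the substitution; state before step 1: [2 4 4])
1. fire a3 -> [3 4 3]
2. fire a2 -> [5 4 1]
3. fire a4 -> [4 5 1]
4. fire a4 -> [3 6 1]
5. fire a1 -> [2 6 4]
6. fire a2 -> [4 6 2]
7. fire a2 -> [6 6 0]

6 6 0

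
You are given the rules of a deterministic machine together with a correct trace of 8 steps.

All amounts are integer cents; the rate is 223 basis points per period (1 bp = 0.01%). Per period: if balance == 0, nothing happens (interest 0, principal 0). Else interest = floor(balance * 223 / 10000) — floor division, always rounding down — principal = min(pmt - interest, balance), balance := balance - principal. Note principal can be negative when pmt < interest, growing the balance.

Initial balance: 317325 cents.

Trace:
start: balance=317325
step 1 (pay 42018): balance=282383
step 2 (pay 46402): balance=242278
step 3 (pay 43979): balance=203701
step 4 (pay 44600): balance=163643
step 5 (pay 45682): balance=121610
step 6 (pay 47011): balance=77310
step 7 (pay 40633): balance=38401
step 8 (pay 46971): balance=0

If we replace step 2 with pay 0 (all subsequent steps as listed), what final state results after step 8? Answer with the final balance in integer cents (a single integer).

45253

(re-executing from step 2 with the substitution; state before step 2: balance=282383)
step 2 (pay 0): balance=288680
step 3 (pay 43979): balance=251138
step 4 (pay 44600): balance=212138
step 5 (pay 45682): balance=171186
step 6 (pay 47011): balance=127992
step 7 (pay 40633): balance=90213
step 8 (pay 46971): balance=45253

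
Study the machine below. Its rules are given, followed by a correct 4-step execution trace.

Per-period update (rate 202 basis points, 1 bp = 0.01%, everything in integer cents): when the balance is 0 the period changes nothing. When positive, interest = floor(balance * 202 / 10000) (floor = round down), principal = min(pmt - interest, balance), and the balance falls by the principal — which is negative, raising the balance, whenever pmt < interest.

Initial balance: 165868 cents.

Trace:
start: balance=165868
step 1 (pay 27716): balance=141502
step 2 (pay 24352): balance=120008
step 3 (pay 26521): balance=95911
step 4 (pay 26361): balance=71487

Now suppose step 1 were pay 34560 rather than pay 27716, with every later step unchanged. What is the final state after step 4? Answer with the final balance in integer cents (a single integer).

64220

(re-executing from step 1 with the substitution; state before step 1: balance=165868)
step 1 (pay 34560): balance=134658
step 2 (pay 24352): balance=113026
step 3 (pay 26521): balance=88788
step 4 (pay 26361): balance=64220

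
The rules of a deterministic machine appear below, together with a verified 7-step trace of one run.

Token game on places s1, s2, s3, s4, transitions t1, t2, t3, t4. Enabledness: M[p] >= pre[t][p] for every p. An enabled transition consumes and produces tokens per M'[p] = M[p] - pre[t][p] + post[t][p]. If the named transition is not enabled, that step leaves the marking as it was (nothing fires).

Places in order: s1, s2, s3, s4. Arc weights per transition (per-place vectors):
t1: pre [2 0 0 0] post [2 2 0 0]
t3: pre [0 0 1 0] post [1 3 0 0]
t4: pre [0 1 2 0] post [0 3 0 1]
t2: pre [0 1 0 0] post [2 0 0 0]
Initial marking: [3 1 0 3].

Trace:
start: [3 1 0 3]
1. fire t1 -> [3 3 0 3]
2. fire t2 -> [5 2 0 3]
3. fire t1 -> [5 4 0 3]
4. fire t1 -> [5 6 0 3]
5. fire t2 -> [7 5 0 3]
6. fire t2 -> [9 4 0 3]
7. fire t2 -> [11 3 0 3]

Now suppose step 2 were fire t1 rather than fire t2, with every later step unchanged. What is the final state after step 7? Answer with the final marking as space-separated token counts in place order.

(re-executing from step 2 with the substitution; state before step 2: [3 3 0 3])
2. fire t1 -> [3 5 0 3]
3. fire t1 -> [3 7 0 3]
4. fire t1 -> [3 9 0 3]
5. fire t2 -> [5 8 0 3]
6. fire t2 -> [7 7 0 3]
7. fire t2 -> [9 6 0 3]

9 6 0 3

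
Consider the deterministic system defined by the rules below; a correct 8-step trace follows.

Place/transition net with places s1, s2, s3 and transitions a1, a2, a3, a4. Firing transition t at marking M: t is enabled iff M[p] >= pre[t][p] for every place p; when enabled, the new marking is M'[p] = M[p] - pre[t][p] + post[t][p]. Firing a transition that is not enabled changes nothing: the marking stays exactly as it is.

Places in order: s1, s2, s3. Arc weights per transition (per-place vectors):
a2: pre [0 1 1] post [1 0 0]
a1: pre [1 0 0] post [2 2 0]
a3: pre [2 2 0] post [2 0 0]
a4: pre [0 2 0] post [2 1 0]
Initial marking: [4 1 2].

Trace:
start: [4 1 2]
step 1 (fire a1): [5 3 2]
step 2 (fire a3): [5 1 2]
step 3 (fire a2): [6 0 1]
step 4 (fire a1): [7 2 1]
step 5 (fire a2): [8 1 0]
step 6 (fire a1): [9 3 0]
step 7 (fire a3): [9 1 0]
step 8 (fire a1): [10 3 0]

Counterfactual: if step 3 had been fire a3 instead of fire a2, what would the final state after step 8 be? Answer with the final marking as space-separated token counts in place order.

(re-executing from step 3 with the substitution; state before step 3: [5 1 2])
step 3 (fire a3): [5 1 2]
step 4 (fire a1): [6 3 2]
step 5 (fire a2): [7 2 1]
step 6 (fire a1): [8 4 1]
step 7 (fire a3): [8 2 1]
step 8 (fire a1): [9 4 1]

9 4 1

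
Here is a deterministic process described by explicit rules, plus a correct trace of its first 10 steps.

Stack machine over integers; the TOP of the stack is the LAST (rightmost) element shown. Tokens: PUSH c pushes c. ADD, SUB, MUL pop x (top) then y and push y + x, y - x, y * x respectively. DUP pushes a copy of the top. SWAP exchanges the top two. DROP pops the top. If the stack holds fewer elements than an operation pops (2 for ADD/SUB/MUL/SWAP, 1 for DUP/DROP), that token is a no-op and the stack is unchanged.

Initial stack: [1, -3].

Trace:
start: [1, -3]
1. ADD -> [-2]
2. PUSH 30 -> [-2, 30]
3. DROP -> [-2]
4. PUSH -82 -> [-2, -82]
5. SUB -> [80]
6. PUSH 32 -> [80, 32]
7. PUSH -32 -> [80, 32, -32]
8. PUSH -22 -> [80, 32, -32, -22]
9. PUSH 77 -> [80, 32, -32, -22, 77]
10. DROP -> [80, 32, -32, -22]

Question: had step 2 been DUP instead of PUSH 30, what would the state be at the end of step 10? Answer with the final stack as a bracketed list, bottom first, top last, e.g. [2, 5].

(re-executing from step 2 with the substitution; state before step 2: [-2])
2. DUP -> [-2, -2]
3. DROP -> [-2]
4. PUSH -82 -> [-2, -82]
5. SUB -> [80]
6. PUSH 32 -> [80, 32]
7. PUSH -32 -> [80, 32, -32]
8. PUSH -22 -> [80, 32, -32, -22]
9. PUSH 77 -> [80, 32, -32, -22, 77]
10. DROP -> [80, 32, -32, -22]

[80, 32, -32, -22]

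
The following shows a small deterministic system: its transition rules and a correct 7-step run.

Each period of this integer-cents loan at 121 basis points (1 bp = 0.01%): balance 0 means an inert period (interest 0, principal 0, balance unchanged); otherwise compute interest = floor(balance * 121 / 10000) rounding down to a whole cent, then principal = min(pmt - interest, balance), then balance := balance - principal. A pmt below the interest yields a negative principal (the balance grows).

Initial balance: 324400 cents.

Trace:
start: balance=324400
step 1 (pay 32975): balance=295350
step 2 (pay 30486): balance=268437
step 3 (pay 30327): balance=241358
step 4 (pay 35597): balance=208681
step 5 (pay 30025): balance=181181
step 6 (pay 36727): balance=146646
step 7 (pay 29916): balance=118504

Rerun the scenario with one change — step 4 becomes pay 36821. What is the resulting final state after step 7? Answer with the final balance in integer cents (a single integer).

(re-executing from step 4 with the substitution; state before step 4: balance=241358)
step 4 (pay 36821): balance=207457
step 5 (pay 30025): balance=179942
step 6 (pay 36727): balance=145392
step 7 (pay 29916): balance=117235

117235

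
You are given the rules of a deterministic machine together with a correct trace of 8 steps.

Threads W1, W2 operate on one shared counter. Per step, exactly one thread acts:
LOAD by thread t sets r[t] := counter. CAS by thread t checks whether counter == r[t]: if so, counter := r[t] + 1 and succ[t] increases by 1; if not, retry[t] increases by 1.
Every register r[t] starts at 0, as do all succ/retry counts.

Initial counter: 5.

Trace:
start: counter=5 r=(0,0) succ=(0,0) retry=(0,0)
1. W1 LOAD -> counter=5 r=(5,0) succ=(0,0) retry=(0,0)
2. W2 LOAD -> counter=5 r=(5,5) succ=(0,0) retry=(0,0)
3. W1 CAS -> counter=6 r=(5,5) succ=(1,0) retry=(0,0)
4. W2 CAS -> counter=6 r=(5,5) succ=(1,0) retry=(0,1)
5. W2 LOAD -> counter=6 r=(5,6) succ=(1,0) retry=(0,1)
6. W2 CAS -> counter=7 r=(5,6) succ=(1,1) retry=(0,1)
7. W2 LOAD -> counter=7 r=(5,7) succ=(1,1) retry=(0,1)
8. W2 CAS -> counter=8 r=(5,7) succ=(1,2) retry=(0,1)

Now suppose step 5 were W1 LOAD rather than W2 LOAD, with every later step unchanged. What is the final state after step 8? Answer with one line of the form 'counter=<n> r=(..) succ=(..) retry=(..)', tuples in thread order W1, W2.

(re-executing from step 5 with the substitution; state before step 5: counter=6 r=(5,5) succ=(1,0) retry=(0,1))
5. W1 LOAD -> counter=6 r=(6,5) succ=(1,0) retry=(0,1)
6. W2 CAS -> counter=6 r=(6,5) succ=(1,0) retry=(0,2)
7. W2 LOAD -> counter=6 r=(6,6) succ=(1,0) retry=(0,2)
8. W2 CAS -> counter=7 r=(6,6) succ=(1,1) retry=(0,2)

counter=7 r=(6,6) succ=(1,1) retry=(0,2)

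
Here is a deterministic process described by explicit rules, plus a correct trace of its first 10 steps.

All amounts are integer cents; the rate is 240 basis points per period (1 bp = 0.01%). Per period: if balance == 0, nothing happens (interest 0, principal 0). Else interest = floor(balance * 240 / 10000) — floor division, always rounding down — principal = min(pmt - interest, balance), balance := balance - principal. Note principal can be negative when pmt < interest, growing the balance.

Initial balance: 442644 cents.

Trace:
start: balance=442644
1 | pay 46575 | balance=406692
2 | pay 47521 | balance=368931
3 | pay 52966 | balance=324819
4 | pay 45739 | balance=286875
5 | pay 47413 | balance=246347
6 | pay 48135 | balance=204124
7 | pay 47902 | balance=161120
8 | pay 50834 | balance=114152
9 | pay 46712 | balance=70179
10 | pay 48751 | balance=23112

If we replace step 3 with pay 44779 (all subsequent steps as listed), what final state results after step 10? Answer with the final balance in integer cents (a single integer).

32777

(re-executing from step 3 with the substitution; state before step 3: balance=368931)
3 | pay 44779 | balance=333006
4 | pay 45739 | balance=295259
5 | pay 47413 | balance=254932
6 | pay 48135 | balance=212915
7 | pay 47902 | balance=170122
8 | pay 50834 | balance=123370
9 | pay 46712 | balance=79618
10 | pay 48751 | balance=32777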